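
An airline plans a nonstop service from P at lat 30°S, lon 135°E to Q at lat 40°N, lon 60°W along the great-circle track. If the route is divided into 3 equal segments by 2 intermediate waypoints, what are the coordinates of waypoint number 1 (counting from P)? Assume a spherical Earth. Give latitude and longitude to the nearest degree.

≈ lat 11°N, lon 172°E

Write both endpoints as unit vectors p₁, p₂ with components (cos φ cos λ, cos φ sin λ, sin φ).
The central angle between the endpoints is δ = arccos(p₁·p₂) ≈ 2.866 rad (164.2°).
Interpolate at f = 1/3 with slerp weights a = sin((1−f)δ)/sin δ ≈ 3.462, b = sin(fδ)/sin δ ≈ 2.998.
p = a·p₁ + b·p₂ ≈ (-0.972, 0.131, 0.196); φ = arcsin(p_z) ≈ 11.31°, λ = atan2(p_y, p_x) ≈ 172.31°.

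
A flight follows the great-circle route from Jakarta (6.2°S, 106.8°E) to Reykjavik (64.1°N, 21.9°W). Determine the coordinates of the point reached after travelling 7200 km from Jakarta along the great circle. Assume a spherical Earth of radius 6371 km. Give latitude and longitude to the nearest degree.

≈ 52°N, 74°E

Convert each endpoint to a unit vector on the sphere (x = cos φ cos λ, y = cos φ sin λ, z = sin φ).
The central angle between the endpoints is δ = arccos(p₁·p₂) ≈ 1.948 rad (111.6°). The total great-circle distance is δ·R ≈ 1.948 × 6371 ≈ 12413 km, so the target fraction is f = 7200/12413 ≈ 0.580.
Interpolate at f ≈ 0.580 with slerp weights a = sin((1−f)δ)/sin δ ≈ 0.785, b = sin(fδ)/sin δ ≈ 0.973.
p = a·p₁ + b·p₂ ≈ (0.169, 0.589, 0.790); φ = arcsin(p_z) ≈ 52.23°, λ = atan2(p_y, p_x) ≈ 74.01°.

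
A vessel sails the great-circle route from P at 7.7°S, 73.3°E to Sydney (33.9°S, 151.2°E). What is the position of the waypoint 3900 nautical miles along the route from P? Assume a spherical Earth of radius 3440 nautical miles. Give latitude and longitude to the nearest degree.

Convert each endpoint to a unit vector on the sphere (x = cos φ cos λ, y = cos φ sin λ, z = sin φ).
The central angle between the endpoints is δ = arccos(p₁·p₂) ≈ 1.321 rad (75.7°). The total great-circle distance is δ·R ≈ 1.321 × 3440 ≈ 4544 nmi, so the target fraction is f = 3900/4544 ≈ 0.858.
Interpolate at f ≈ 0.858 with slerp weights a = sin((1−f)δ)/sin δ ≈ 0.192, b = sin(fδ)/sin δ ≈ 0.935.
p = a·p₁ + b·p₂ ≈ (-0.625, 0.556, -0.547); φ = arcsin(p_z) ≈ -33.18°, λ = atan2(p_y, p_x) ≈ 138.34°.

≈ 33°S, 138°E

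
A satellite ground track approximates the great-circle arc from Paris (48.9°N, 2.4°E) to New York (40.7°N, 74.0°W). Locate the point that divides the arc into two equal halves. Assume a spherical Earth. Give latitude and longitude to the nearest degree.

Write both endpoints as unit vectors p₁, p₂ with components (cos φ cos λ, cos φ sin λ, sin φ).
The central angle between the endpoints is δ = arccos(p₁·p₂) ≈ 0.917 rad (52.5°).
Interpolate at f = 1/2 with slerp weights a = sin((1−f)δ)/sin δ ≈ 0.558, b = sin(fδ)/sin δ ≈ 0.558.
p = a·p₁ + b·p₂ ≈ (0.483, -0.391, 0.784); φ = arcsin(p_z) ≈ 51.60°, λ = atan2(p_y, p_x) ≈ -39.01°.

≈ 52°N, 39°W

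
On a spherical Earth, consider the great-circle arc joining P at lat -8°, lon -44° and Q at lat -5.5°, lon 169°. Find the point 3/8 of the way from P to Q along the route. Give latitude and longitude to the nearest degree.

Write both endpoints as unit vectors p₁, p₂ with components (cos φ cos λ, cos φ sin λ, sin φ).
The central angle between the endpoints is δ = arccos(p₁·p₂) ≈ 2.521 rad (144.4°).
Interpolate at f = 3/8 with slerp weights a = sin((1−f)δ)/sin δ ≈ 1.719, b = sin(fδ)/sin δ ≈ 1.393.
p = a·p₁ + b·p₂ ≈ (-0.137, -0.918, -0.373); φ = arcsin(p_z) ≈ -21.89°, λ = atan2(p_y, p_x) ≈ -98.50°.

≈ lat -22°, lon -98°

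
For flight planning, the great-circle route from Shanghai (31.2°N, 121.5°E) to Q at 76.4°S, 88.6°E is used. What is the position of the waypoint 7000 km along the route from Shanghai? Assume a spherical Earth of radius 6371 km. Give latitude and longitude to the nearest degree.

Convert each endpoint to a unit vector on the sphere (x = cos φ cos λ, y = cos φ sin λ, z = sin φ).
The central angle between the endpoints is δ = arccos(p₁·p₂) ≈ 1.912 rad (109.5°). The total great-circle distance is δ·R ≈ 1.912 × 6371 ≈ 12181 km, so the target fraction is f = 7000/12181 ≈ 0.575.
Interpolate at f ≈ 0.575 with slerp weights a = sin((1−f)δ)/sin δ ≈ 0.771, b = sin(fδ)/sin δ ≈ 0.945.
p = a·p₁ + b·p₂ ≈ (-0.339, 0.784, -0.519); φ = arcsin(p_z) ≈ -31.28°, λ = atan2(p_y, p_x) ≈ 113.38°.

≈ 31°S, 113°E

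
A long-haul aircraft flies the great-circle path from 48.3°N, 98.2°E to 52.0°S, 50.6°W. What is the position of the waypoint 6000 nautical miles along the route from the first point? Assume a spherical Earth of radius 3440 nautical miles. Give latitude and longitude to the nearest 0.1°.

Convert each endpoint to a unit vector on the sphere (x = cos φ cos λ, y = cos φ sin λ, z = sin φ).
The central angle between the endpoints is δ = arccos(p₁·p₂) ≈ 2.790 rad (159.8°). The total great-circle distance is δ·R ≈ 2.790 × 3440 ≈ 9596 nmi, so the target fraction is f = 6000/9596 ≈ 0.625.
Interpolate at f ≈ 0.625 with slerp weights a = sin((1−f)δ)/sin δ ≈ 2.509, b = sin(fδ)/sin δ ≈ 2.857.
p = a·p₁ + b·p₂ ≈ (0.878, 0.293, -0.378); φ = arcsin(p_z) ≈ -22.20°, λ = atan2(p_y, p_x) ≈ 18.45°.

≈ 22.2°S, 18.4°E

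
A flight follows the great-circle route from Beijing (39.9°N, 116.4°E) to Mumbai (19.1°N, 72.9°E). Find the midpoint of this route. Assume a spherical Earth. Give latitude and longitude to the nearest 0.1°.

≈ 31.3°N, 92.3°E

Write both endpoints as unit vectors p₁, p₂ with components (cos φ cos λ, cos φ sin λ, sin φ).
The central angle between the endpoints is δ = arccos(p₁·p₂) ≈ 0.744 rad (42.6°).
Interpolate at f = 1/2 with slerp weights a = sin((1−f)δ)/sin δ ≈ 0.537, b = sin(fδ)/sin δ ≈ 0.537.
p = a·p₁ + b·p₂ ≈ (-0.034, 0.854, 0.520); φ = arcsin(p_z) ≈ 31.33°, λ = atan2(p_y, p_x) ≈ 92.28°.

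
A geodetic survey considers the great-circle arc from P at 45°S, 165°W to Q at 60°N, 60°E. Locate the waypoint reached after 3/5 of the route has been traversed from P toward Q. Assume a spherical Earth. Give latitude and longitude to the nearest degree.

Write both endpoints as unit vectors p₁, p₂ with components (cos φ cos λ, cos φ sin λ, sin φ).
The central angle between the endpoints is δ = arccos(p₁·p₂) ≈ 2.611 rad (149.6°).
Interpolate at f = 3/5 with slerp weights a = sin((1−f)δ)/sin δ ≈ 1.708, b = sin(fδ)/sin δ ≈ 1.975.
p = a·p₁ + b·p₂ ≈ (-0.673, 0.543, 0.503); φ = arcsin(p_z) ≈ 30.20°, λ = atan2(p_y, p_x) ≈ 141.10°.

≈ 30°N, 141°E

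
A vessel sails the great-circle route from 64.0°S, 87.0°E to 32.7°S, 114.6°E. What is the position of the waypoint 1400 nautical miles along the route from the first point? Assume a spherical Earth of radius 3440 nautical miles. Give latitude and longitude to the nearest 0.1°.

≈ 44.1°S, 108.6°E

Convert each endpoint to a unit vector on the sphere (x = cos φ cos λ, y = cos φ sin λ, z = sin φ).
The central angle between the endpoints is δ = arccos(p₁·p₂) ≈ 0.622 rad (35.7°). The total great-circle distance is δ·R ≈ 0.622 × 3440 ≈ 2141 nmi, so the target fraction is f = 1400/2141 ≈ 0.654.
Interpolate at f ≈ 0.654 with slerp weights a = sin((1−f)δ)/sin δ ≈ 0.367, b = sin(fδ)/sin δ ≈ 0.679.
p = a·p₁ + b·p₂ ≈ (-0.229, 0.680, -0.696); φ = arcsin(p_z) ≈ -44.14°, λ = atan2(p_y, p_x) ≈ 108.64°.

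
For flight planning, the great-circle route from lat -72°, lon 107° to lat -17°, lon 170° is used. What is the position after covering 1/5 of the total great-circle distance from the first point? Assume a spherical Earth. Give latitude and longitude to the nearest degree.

Convert each endpoint to a unit vector on the sphere (x = cos φ cos λ, y = cos φ sin λ, z = sin φ).
The central angle between the endpoints is δ = arccos(p₁·p₂) ≈ 1.146 rad (65.7°).
Interpolate at f = 1/5 with slerp weights a = sin((1−f)δ)/sin δ ≈ 0.871, b = sin(fδ)/sin δ ≈ 0.249.
p = a·p₁ + b·p₂ ≈ (-0.314, 0.299, -0.901); φ = arcsin(p_z) ≈ -64.33°, λ = atan2(p_y, p_x) ≈ 136.38°.

≈ lat -64°, lon 136°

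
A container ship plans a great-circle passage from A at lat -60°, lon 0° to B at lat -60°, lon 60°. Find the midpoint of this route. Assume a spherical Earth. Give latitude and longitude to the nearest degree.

≈ lat -63°, lon 30°

Write both endpoints as unit vectors p₁, p₂ with components (cos φ cos λ, cos φ sin λ, sin φ).
The central angle between the endpoints is δ = arccos(p₁·p₂) ≈ 0.505 rad (29.0°).
Interpolate at f = 1/2 with slerp weights a = sin((1−f)δ)/sin δ ≈ 0.516, b = sin(fδ)/sin δ ≈ 0.516.
p = a·p₁ + b·p₂ ≈ (0.387, 0.224, -0.894); φ = arcsin(p_z) ≈ -63.43°, λ = atan2(p_y, p_x) ≈ 30.00°.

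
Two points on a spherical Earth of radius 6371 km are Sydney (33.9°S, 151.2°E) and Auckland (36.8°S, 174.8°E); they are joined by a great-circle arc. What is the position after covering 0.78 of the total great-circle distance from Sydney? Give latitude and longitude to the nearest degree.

≈ (37°S, 169°E)

Write both endpoints as unit vectors p₁, p₂ with components (cos φ cos λ, cos φ sin λ, sin φ).
The central angle between the endpoints is δ = arccos(p₁·p₂) ≈ 0.339 rad (19.4°).
Interpolate at f = 0.78 with slerp weights a = sin((1−f)δ)/sin δ ≈ 0.224, b = sin(fδ)/sin δ ≈ 0.786.
p = a·p₁ + b·p₂ ≈ (-0.790, 0.147, -0.596); φ = arcsin(p_z) ≈ -36.57°, λ = atan2(p_y, p_x) ≈ 169.48°.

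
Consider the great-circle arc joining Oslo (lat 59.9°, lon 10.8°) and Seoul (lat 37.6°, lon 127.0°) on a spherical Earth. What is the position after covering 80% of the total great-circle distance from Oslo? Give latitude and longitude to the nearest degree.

≈ lat 49°, lon 117°

Write both endpoints as unit vectors p₁, p₂ with components (cos φ cos λ, cos φ sin λ, sin φ).
The central angle between the endpoints is δ = arccos(p₁·p₂) ≈ 1.211 rad (69.4°).
Interpolate at f = 0.80 with slerp weights a = sin((1−f)δ)/sin δ ≈ 0.256, b = sin(fδ)/sin δ ≈ 0.881.
p = a·p₁ + b·p₂ ≈ (-0.294, 0.581, 0.759); φ = arcsin(p_z) ≈ 49.37°, λ = atan2(p_y, p_x) ≈ 116.80°.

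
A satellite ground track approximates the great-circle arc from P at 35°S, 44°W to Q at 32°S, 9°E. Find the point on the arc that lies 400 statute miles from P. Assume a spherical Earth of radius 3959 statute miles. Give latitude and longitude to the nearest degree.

≈ 36°S, 37°W

Convert each endpoint to a unit vector on the sphere (x = cos φ cos λ, y = cos φ sin λ, z = sin φ).
The central angle between the endpoints is δ = arccos(p₁·p₂) ≈ 0.764 rad (43.8°). The total great-circle distance is δ·R ≈ 0.764 × 3959 ≈ 3025 mi, so the target fraction is f = 400/3025 ≈ 0.132.
Interpolate at f ≈ 0.132 with slerp weights a = sin((1−f)δ)/sin δ ≈ 0.890, b = sin(fδ)/sin δ ≈ 0.146.
p = a·p₁ + b·p₂ ≈ (0.646, -0.487, -0.588); φ = arcsin(p_z) ≈ -35.98°, λ = atan2(p_y, p_x) ≈ -36.99°.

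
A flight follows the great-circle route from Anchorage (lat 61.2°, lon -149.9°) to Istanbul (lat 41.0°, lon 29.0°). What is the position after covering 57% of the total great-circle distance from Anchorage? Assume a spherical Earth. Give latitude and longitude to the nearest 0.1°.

≈ lat 74.4°, lon 27.9°

The haversine formula gives a central angle δ ≈ 1.358 rad (77.8°) between the endpoints.
Interpolate at f = 0.57 with slerp weights a = sin((1−f)δ)/sin δ ≈ 0.564, b = sin(fδ)/sin δ ≈ 0.715.
p = a·p₁ + b·p₂ ≈ (0.237, 0.125, 0.963); φ = arcsin(p_z) ≈ 74.45°, λ = atan2(p_y, p_x) ≈ 27.89°.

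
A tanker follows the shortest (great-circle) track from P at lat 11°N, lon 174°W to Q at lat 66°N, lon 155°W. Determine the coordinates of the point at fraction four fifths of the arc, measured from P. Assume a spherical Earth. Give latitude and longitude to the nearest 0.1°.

≈ lat 55.3°N, lon 162.6°W

Write both endpoints as unit vectors p₁, p₂ with components (cos φ cos λ, cos φ sin λ, sin φ).
The central angle between the endpoints is δ = arccos(p₁·p₂) ≈ 0.986 rad (56.5°).
Interpolate at f = 4/5 with slerp weights a = sin((1−f)δ)/sin δ ≈ 0.235, b = sin(fδ)/sin δ ≈ 0.851.
p = a·p₁ + b·p₂ ≈ (-0.543, -0.170, 0.822); φ = arcsin(p_z) ≈ 55.31°, λ = atan2(p_y, p_x) ≈ -162.58°.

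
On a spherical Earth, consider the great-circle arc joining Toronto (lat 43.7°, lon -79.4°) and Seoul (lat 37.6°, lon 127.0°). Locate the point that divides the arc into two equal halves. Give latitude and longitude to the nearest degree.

Write both endpoints as unit vectors p₁, p₂ with components (cos φ cos λ, cos φ sin λ, sin φ).
The central angle between the endpoints is δ = arccos(p₁·p₂) ≈ 1.662 rad (95.3°).
Interpolate at f = 1/2 with slerp weights a = sin((1−f)δ)/sin δ ≈ 0.742, b = sin(fδ)/sin δ ≈ 0.742.
p = a·p₁ + b·p₂ ≈ (-0.255, -0.058, 0.965); φ = arcsin(p_z) ≈ 74.84°, λ = atan2(p_y, p_x) ≈ -167.24°.

≈ lat 75°, lon -167°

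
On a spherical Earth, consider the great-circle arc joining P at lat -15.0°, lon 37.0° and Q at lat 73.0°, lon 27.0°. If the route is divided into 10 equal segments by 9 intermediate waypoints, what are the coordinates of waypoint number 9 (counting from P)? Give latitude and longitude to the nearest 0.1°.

≈ lat 64.3°, lon 30.4°

From cos δ = sin φ₁ sin φ₂ + cos φ₁ cos φ₂ cos Δλ, the central angle is δ ≈ 1.540 rad (88.2°).
Interpolate at f = 9/10 with slerp weights a = sin((1−f)δ)/sin δ ≈ 0.153, b = sin(fδ)/sin δ ≈ 0.983.
p = a·p₁ + b·p₂ ≈ (0.375, 0.220, 0.901); φ = arcsin(p_z) ≈ 64.26°, λ = atan2(p_y, p_x) ≈ 30.40°.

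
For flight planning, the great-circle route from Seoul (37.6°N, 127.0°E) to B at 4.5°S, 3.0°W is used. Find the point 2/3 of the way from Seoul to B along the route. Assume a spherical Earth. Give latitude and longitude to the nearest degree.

The haversine formula gives a central angle δ ≈ 2.160 rad (123.8°) between the endpoints.
Interpolate at f = 2/3 with slerp weights a = sin((1−f)δ)/sin δ ≈ 0.793, b = sin(fδ)/sin δ ≈ 1.192.
p = a·p₁ + b·p₂ ≈ (0.809, 0.440, 0.390); φ = arcsin(p_z) ≈ 22.97°, λ = atan2(p_y, p_x) ≈ 28.52°.

≈ 23°N, 29°E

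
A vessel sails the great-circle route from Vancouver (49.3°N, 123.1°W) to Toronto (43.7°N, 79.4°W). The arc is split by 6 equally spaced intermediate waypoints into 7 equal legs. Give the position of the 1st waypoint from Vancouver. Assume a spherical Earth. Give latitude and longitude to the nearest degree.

≈ 50°N, 116°W

Write both endpoints as unit vectors p₁, p₂ with components (cos φ cos λ, cos φ sin λ, sin φ).
The central angle between the endpoints is δ = arccos(p₁·p₂) ≈ 0.526 rad (30.2°).
Interpolate at f = 1/7 with slerp weights a = sin((1−f)δ)/sin δ ≈ 0.868, b = sin(fδ)/sin δ ≈ 0.150.
p = a·p₁ + b·p₂ ≈ (-0.289, -0.580, 0.761); φ = arcsin(p_z) ≈ 49.58°, λ = atan2(p_y, p_x) ≈ -116.49°.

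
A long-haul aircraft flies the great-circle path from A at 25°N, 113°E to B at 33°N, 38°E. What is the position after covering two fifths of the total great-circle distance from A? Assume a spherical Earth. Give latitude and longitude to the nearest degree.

≈ 34°N, 85°E

The haversine formula gives a central angle δ ≈ 1.130 rad (64.7°) between the endpoints.
Interpolate at f = 2/5 with slerp weights a = sin((1−f)δ)/sin δ ≈ 0.693, b = sin(fδ)/sin δ ≈ 0.483.
p = a·p₁ + b·p₂ ≈ (0.074, 0.828, 0.556); φ = arcsin(p_z) ≈ 33.78°, λ = atan2(p_y, p_x) ≈ 84.92°.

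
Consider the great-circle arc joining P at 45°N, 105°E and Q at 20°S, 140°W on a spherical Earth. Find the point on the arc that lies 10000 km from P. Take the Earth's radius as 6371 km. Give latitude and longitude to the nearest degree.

Convert each endpoint to a unit vector on the sphere (x = cos φ cos λ, y = cos φ sin λ, z = sin φ).
The central angle between the endpoints is δ = arccos(p₁·p₂) ≈ 2.121 rad (121.5°). The total great-circle distance is δ·R ≈ 2.121 × 6371 ≈ 13511 km, so the target fraction is f = 10000/13511 ≈ 0.740.
Interpolate at f ≈ 0.740 with slerp weights a = sin((1−f)δ)/sin δ ≈ 0.614, b = sin(fδ)/sin δ ≈ 1.173.
p = a·p₁ + b·p₂ ≈ (-0.957, -0.289, 0.033); φ = arcsin(p_z) ≈ 1.90°, λ = atan2(p_y, p_x) ≈ -163.19°.

≈ 2°N, 163°W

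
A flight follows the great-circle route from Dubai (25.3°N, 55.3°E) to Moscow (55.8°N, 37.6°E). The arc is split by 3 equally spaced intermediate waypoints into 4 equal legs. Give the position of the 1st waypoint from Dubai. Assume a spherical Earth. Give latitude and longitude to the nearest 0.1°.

≈ 33.1°N, 52.2°E

The haversine formula gives a central angle δ ≈ 0.578 rad (33.1°) between the endpoints.
Interpolate at f = 1/4 with slerp weights a = sin((1−f)δ)/sin δ ≈ 0.769, b = sin(fδ)/sin δ ≈ 0.264.
p = a·p₁ + b·p₂ ≈ (0.513, 0.662, 0.547); φ = arcsin(p_z) ≈ 33.13°, λ = atan2(p_y, p_x) ≈ 52.22°.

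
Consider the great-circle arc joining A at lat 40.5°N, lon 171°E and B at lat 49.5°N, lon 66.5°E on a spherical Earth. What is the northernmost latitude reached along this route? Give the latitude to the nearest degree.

The great circle lies in the plane with unit normal n̂ = (p₁ × p₂)/|p₁ × p₂|.
Here n̂_z ≈ -0.515; the vertex latitude is φ_max = arccos|n̂_z| ≈ 59.0°.
Check via Clairaut: cos φ_max = |cos φ₁| · sin C = cos(40.5°)·sin(42.6°) ≈ 0.515, again giving ≈ 59.0°.

≈ 59°N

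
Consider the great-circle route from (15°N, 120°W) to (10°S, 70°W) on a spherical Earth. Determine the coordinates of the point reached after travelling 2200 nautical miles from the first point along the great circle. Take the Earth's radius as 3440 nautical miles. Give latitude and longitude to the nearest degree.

≈ (1°S, 87°W)

Write both endpoints as unit vectors p₁, p₂ with components (cos φ cos λ, cos φ sin λ, sin φ).
The central angle between the endpoints is δ = arccos(p₁·p₂) ≈ 0.969 rad (55.5°). The total great-circle distance is δ·R ≈ 0.969 × 3440 ≈ 3332 nmi, so the target fraction is f = 2200/3332 ≈ 0.660.
Interpolate at f ≈ 0.660 with slerp weights a = sin((1−f)δ)/sin δ ≈ 0.392, b = sin(fδ)/sin δ ≈ 0.724.
p = a·p₁ + b·p₂ ≈ (0.055, -0.998, -0.024); φ = arcsin(p_z) ≈ -1.39°, λ = atan2(p_y, p_x) ≈ -86.87°.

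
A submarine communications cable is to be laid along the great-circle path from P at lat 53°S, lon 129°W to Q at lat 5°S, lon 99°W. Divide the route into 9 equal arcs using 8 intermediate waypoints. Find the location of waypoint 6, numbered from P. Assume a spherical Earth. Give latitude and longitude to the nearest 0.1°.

≈ lat 21.6°S, lon 106.1°W

The haversine formula gives a central angle δ ≈ 0.941 rad (53.9°) between the endpoints.
Interpolate at f = 6/9 with slerp weights a = sin((1−f)δ)/sin δ ≈ 0.382, b = sin(fδ)/sin δ ≈ 0.726.
p = a·p₁ + b·p₂ ≈ (-0.258, -0.893, -0.368); φ = arcsin(p_z) ≈ -21.61°, λ = atan2(p_y, p_x) ≈ -106.10°.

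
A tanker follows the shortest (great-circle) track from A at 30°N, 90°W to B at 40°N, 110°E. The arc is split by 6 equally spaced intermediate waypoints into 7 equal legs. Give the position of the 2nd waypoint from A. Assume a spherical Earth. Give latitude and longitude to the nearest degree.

≈ 59°N, 106°W

Convert each endpoint to a unit vector on the sphere (x = cos φ cos λ, y = cos φ sin λ, z = sin φ).
The central angle between the endpoints is δ = arccos(p₁·p₂) ≈ 1.878 rad (107.6°).
Interpolate at f = 2/7 with slerp weights a = sin((1−f)δ)/sin δ ≈ 1.021, b = sin(fδ)/sin δ ≈ 0.536.
p = a·p₁ + b·p₂ ≈ (-0.140, -0.499, 0.855); φ = arcsin(p_z) ≈ 58.80°, λ = atan2(p_y, p_x) ≈ -105.73°.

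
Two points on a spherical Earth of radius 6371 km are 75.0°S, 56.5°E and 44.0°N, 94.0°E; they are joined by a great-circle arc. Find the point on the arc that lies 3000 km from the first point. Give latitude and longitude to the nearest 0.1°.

Write both endpoints as unit vectors p₁, p₂ with components (cos φ cos λ, cos φ sin λ, sin φ).
The central angle between the endpoints is δ = arccos(p₁·p₂) ≈ 2.121 rad (121.6°). The total great-circle distance is δ·R ≈ 2.121 × 6371 ≈ 13516 km, so the target fraction is f = 3000/13516 ≈ 0.222.
Interpolate at f ≈ 0.222 with slerp weights a = sin((1−f)δ)/sin δ ≈ 1.170, b = sin(fδ)/sin δ ≈ 0.532.
p = a·p₁ + b·p₂ ≈ (0.140, 0.634, -0.760); φ = arcsin(p_z) ≈ -49.47°, λ = atan2(p_y, p_x) ≈ 77.52°.

≈ 49.5°S, 77.5°E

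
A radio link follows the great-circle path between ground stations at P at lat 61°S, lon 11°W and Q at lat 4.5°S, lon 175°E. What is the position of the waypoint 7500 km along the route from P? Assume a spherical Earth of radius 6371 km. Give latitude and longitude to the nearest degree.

Convert each endpoint to a unit vector on the sphere (x = cos φ cos λ, y = cos φ sin λ, z = sin φ).
The central angle between the endpoints is δ = arccos(p₁·p₂) ≈ 1.995 rad (114.3°). The total great-circle distance is δ·R ≈ 1.995 × 6371 ≈ 12713 km, so the target fraction is f = 7500/12713 ≈ 0.590.
Interpolate at f ≈ 0.590 with slerp weights a = sin((1−f)δ)/sin δ ≈ 0.801, b = sin(fδ)/sin δ ≈ 1.014.
p = a·p₁ + b·p₂ ≈ (-0.625, 0.014, -0.780); φ = arcsin(p_z) ≈ -51.28°, λ = atan2(p_y, p_x) ≈ 178.72°.

≈ lat 51°S, lon 179°E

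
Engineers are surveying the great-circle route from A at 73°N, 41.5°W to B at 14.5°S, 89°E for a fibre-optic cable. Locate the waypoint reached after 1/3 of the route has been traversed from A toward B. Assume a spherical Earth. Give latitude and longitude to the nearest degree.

≈ 59°N, 62°E

Write both endpoints as unit vectors p₁, p₂ with components (cos φ cos λ, cos φ sin λ, sin φ).
The central angle between the endpoints is δ = arccos(p₁·p₂) ≈ 2.008 rad (115.0°).
Interpolate at f = 1/3 with slerp weights a = sin((1−f)δ)/sin δ ≈ 1.074, b = sin(fδ)/sin δ ≈ 0.685.
p = a·p₁ + b·p₂ ≈ (0.247, 0.455, 0.856); φ = arcsin(p_z) ≈ 58.84°, λ = atan2(p_y, p_x) ≈ 61.52°.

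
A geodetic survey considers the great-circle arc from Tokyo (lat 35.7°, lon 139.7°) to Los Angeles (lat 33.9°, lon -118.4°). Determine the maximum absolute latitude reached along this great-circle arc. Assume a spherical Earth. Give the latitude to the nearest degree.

The great circle lies in the plane with unit normal n̂ = (p₁ × p₂)/|p₁ × p₂|.
Here n̂_z ≈ +0.671; the vertex latitude is φ_max = arccos|n̂_z| ≈ 47.8°.
Check via Clairaut: cos φ_max = |cos φ₁| · sin C = cos(35.7°)·sin(55.8°) ≈ 0.671, again giving ≈ 47.8°.

≈ 48°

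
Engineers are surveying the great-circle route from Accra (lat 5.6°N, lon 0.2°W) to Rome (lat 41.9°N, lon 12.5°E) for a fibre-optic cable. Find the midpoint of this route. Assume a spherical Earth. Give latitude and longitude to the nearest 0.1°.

From cos δ = sin φ₁ sin φ₂ + cos φ₁ cos φ₂ cos Δλ, the central angle is δ ≈ 0.664 rad (38.0°).
Interpolate at f = 1/2 with slerp weights a = sin((1−f)δ)/sin δ ≈ 0.529, b = sin(fδ)/sin δ ≈ 0.529.
p = a·p₁ + b·p₂ ≈ (0.911, 0.083, 0.405); φ = arcsin(p_z) ≈ 23.88°, λ = atan2(p_y, p_x) ≈ 5.23°.

≈ lat 23.9°N, lon 5.2°E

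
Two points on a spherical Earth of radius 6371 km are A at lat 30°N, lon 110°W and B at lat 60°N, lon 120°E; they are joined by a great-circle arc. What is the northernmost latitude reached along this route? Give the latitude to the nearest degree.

≈ 70°N

The great circle lies in the plane with unit normal n̂ = (p₁ × p₂)/|p₁ × p₂|.
Here n̂_z ≈ -0.336; the vertex latitude is φ_max = arccos|n̂_z| ≈ 70.4°.
Check via Clairaut: cos φ_max = |cos φ₁| · sin C = cos(30.0°)·sin(22.8°) ≈ 0.336, again giving ≈ 70.4°.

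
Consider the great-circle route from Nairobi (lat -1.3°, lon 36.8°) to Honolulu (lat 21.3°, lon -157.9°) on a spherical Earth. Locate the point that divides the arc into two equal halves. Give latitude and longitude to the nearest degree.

Convert each endpoint to a unit vector on the sphere (x = cos φ cos λ, y = cos φ sin λ, z = sin φ).
The central angle between the endpoints is δ = arccos(p₁·p₂) ≈ 2.712 rad (155.4°).
Interpolate at f = 1/2 with slerp weights a = sin((1−f)δ)/sin δ ≈ 2.347, b = sin(fδ)/sin δ ≈ 2.347.
p = a·p₁ + b·p₂ ≈ (-0.147, 0.583, 0.799); φ = arcsin(p_z) ≈ 53.05°, λ = atan2(p_y, p_x) ≈ 104.17°.

≈ lat 53°, lon 104°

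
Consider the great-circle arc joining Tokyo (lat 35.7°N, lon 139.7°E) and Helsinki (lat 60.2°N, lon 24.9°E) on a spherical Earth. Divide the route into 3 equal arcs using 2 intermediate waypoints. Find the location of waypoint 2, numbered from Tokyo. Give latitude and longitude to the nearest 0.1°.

≈ lat 66.8°N, lon 77.1°E

Write both endpoints as unit vectors p₁, p₂ with components (cos φ cos λ, cos φ sin λ, sin φ).
The central angle between the endpoints is δ = arccos(p₁·p₂) ≈ 1.227 rad (70.3°).
Interpolate at f = 2/3 with slerp weights a = sin((1−f)δ)/sin δ ≈ 0.422, b = sin(fδ)/sin δ ≈ 0.775.
p = a·p₁ + b·p₂ ≈ (0.088, 0.384, 0.919); φ = arcsin(p_z) ≈ 66.80°, λ = atan2(p_y, p_x) ≈ 77.12°.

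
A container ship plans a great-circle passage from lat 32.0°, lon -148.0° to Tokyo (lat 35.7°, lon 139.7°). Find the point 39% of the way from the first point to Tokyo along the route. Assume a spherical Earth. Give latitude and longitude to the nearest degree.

≈ lat 39°, lon -175°

The haversine formula gives a central angle δ ≈ 1.026 rad (58.8°) between the endpoints.
Interpolate at f = 0.39 with slerp weights a = sin((1−f)δ)/sin δ ≈ 0.685, b = sin(fδ)/sin δ ≈ 0.455.
p = a·p₁ + b·p₂ ≈ (-0.775, -0.069, 0.629); φ = arcsin(p_z) ≈ 38.95°, λ = atan2(p_y, p_x) ≈ -174.94°.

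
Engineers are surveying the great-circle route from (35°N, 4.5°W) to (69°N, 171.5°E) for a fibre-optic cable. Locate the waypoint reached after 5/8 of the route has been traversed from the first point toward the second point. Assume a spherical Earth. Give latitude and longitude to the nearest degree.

Convert each endpoint to a unit vector on the sphere (x = cos φ cos λ, y = cos φ sin λ, z = sin φ).
The central angle between the endpoints is δ = arccos(p₁·p₂) ≈ 1.326 rad (76.0°).
Interpolate at f = 5/8 with slerp weights a = sin((1−f)δ)/sin δ ≈ 0.492, b = sin(fδ)/sin δ ≈ 0.760.
p = a·p₁ + b·p₂ ≈ (0.132, 0.009, 0.991); φ = arcsin(p_z) ≈ 82.39°, λ = atan2(p_y, p_x) ≈ 3.74°.

≈ (82°N, 4°E)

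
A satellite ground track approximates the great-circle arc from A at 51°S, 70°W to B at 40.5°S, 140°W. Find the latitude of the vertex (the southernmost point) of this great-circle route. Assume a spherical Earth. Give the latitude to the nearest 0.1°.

≈ 52.8°S

The great circle lies in the plane with unit normal n̂ = (p₁ × p₂)/|p₁ × p₂|.
Here n̂_z ≈ -0.605; the vertex latitude is φ_max = arccos|n̂_z| ≈ 52.8°.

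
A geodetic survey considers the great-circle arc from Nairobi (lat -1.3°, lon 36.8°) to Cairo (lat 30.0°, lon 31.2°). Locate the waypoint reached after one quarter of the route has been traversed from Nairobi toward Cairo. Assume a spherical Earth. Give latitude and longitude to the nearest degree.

≈ lat 7°, lon 36°

From cos δ = sin φ₁ sin φ₂ + cos φ₁ cos φ₂ cos Δλ, the central angle is δ ≈ 0.554 rad (31.8°).
Interpolate at f = 1/4 with slerp weights a = sin((1−f)δ)/sin δ ≈ 0.767, b = sin(fδ)/sin δ ≈ 0.262.
p = a·p₁ + b·p₂ ≈ (0.809, 0.577, 0.114); φ = arcsin(p_z) ≈ 6.53°, λ = atan2(p_y, p_x) ≈ 35.52°.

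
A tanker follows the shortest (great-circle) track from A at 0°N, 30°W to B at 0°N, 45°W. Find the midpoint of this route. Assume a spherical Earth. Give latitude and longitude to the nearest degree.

≈ 0°N, 37°W

Write both endpoints as unit vectors p₁, p₂ with components (cos φ cos λ, cos φ sin λ, sin φ).
The central angle between the endpoints is δ = arccos(p₁·p₂) ≈ 0.262 rad (15.0°).
Interpolate at f = 1/2 with slerp weights a = sin((1−f)δ)/sin δ ≈ 0.504, b = sin(fδ)/sin δ ≈ 0.504.
p = a·p₁ + b·p₂ ≈ (0.793, -0.609, 0.000); φ = arcsin(p_z) ≈ 0.00°, λ = atan2(p_y, p_x) ≈ -37.50°.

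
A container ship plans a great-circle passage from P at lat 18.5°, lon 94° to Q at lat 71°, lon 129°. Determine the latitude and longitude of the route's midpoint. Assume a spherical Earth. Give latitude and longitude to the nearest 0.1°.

≈ lat 45.8°, lon 102.7°

Convert each endpoint to a unit vector on the sphere (x = cos φ cos λ, y = cos φ sin λ, z = sin φ).
The central angle between the endpoints is δ = arccos(p₁·p₂) ≈ 0.985 rad (56.4°).
Interpolate at f = 1/2 with slerp weights a = sin((1−f)δ)/sin δ ≈ 0.567, b = sin(fδ)/sin δ ≈ 0.567.
p = a·p₁ + b·p₂ ≈ (-0.154, 0.680, 0.717); φ = arcsin(p_z) ≈ 45.77°, λ = atan2(p_y, p_x) ≈ 102.74°.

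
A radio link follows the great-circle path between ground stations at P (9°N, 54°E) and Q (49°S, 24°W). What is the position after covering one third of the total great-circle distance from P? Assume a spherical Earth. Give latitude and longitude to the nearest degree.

The haversine formula gives a central angle δ ≈ 1.554 rad (89.0°) between the endpoints.
Interpolate at f = 1/3 with slerp weights a = sin((1−f)δ)/sin δ ≈ 0.861, b = sin(fδ)/sin δ ≈ 0.495.
p = a·p₁ + b·p₂ ≈ (0.796, 0.555, -0.239); φ = arcsin(p_z) ≈ -13.84°, λ = atan2(p_y, p_x) ≈ 34.89°.

≈ (14°S, 35°E)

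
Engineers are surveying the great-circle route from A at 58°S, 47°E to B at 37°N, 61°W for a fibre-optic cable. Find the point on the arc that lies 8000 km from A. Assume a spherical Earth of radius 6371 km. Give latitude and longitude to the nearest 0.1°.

The haversine formula gives a central angle δ ≈ 2.267 rad (129.9°) between the endpoints. The total great-circle distance is δ·R ≈ 2.267 × 6371 ≈ 14442 km, so the target fraction is f = 8000/14442 ≈ 0.554.
Interpolate at f ≈ 0.554 with slerp weights a = sin((1−f)δ)/sin δ ≈ 1.104, b = sin(fδ)/sin δ ≈ 1.239.
p = a·p₁ + b·p₂ ≈ (0.879, -0.437, -0.191); φ = arcsin(p_z) ≈ -11.00°, λ = atan2(p_y, p_x) ≈ -26.46°.

≈ 11.0°S, 26.5°W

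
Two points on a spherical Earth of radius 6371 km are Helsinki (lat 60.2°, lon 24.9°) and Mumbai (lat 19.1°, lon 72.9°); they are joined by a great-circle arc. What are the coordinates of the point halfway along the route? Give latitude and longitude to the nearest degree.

Convert each endpoint to a unit vector on the sphere (x = cos φ cos λ, y = cos φ sin λ, z = sin φ).
The central angle between the endpoints is δ = arccos(p₁·p₂) ≈ 0.930 rad (53.3°).
Interpolate at f = 1/2 with slerp weights a = sin((1−f)δ)/sin δ ≈ 0.559, b = sin(fδ)/sin δ ≈ 0.559.
p = a·p₁ + b·p₂ ≈ (0.408, 0.622, 0.668); φ = arcsin(p_z) ≈ 41.94°, λ = atan2(p_y, p_x) ≈ 56.78°.

≈ lat 42°, lon 57°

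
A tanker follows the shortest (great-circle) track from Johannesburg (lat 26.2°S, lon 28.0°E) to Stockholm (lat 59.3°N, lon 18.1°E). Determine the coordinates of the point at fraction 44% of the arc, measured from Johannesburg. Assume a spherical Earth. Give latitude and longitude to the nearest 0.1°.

The haversine formula gives a central angle δ ≈ 1.499 rad (85.9°) between the endpoints.
Interpolate at f = 0.44 with slerp weights a = sin((1−f)δ)/sin δ ≈ 0.746, b = sin(fδ)/sin δ ≈ 0.614.
p = a·p₁ + b·p₂ ≈ (0.889, 0.412, 0.199); φ = arcsin(p_z) ≈ 11.47°, λ = atan2(p_y, p_x) ≈ 24.85°.

≈ lat 11.5°N, lon 24.8°E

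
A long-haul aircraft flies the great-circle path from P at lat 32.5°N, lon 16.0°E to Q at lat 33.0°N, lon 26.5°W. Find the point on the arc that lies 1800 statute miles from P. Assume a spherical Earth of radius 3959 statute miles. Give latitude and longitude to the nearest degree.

≈ lat 34°N, lon 15°W

From cos δ = sin φ₁ sin φ₂ + cos φ₁ cos φ₂ cos Δλ, the central angle is δ ≈ 0.620 rad (35.5°). The total great-circle distance is δ·R ≈ 0.620 × 3959 ≈ 2453 mi, so the target fraction is f = 1800/2453 ≈ 0.734.
Interpolate at f ≈ 0.734 with slerp weights a = sin((1−f)δ)/sin δ ≈ 0.283, b = sin(fδ)/sin δ ≈ 0.756.
p = a·p₁ + b·p₂ ≈ (0.797, -0.217, 0.564); φ = arcsin(p_z) ≈ 34.32°, λ = atan2(p_y, p_x) ≈ -15.25°.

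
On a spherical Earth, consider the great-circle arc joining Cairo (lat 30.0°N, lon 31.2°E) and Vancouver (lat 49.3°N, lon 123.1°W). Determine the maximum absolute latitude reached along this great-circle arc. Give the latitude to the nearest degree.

The great circle lies in the plane with unit normal n̂ = (p₁ × p₂)/|p₁ × p₂|.
Here n̂_z ≈ -0.247; the vertex latitude is φ_max = arccos|n̂_z| ≈ 75.7°.

≈ 76°N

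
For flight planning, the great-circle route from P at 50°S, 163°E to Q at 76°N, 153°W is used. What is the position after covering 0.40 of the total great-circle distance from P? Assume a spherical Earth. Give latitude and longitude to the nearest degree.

The haversine formula gives a central angle δ ≈ 2.254 rad (129.2°) between the endpoints.
Interpolate at f = 0.40 with slerp weights a = sin((1−f)δ)/sin δ ≈ 1.259, b = sin(fδ)/sin δ ≈ 1.012.
p = a·p₁ + b·p₂ ≈ (-0.992, 0.126, 0.017); φ = arcsin(p_z) ≈ 0.98°, λ = atan2(p_y, p_x) ≈ 172.79°.

≈ 1°N, 173°E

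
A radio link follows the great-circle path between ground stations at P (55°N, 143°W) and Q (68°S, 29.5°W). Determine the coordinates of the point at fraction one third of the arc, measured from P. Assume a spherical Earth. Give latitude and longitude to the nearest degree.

Convert each endpoint to a unit vector on the sphere (x = cos φ cos λ, y = cos φ sin λ, z = sin φ).
The central angle between the endpoints is δ = arccos(p₁·p₂) ≈ 2.578 rad (147.7°).
Interpolate at f = 1/3 with slerp weights a = sin((1−f)δ)/sin δ ≈ 1.851, b = sin(fδ)/sin δ ≈ 1.417.
p = a·p₁ + b·p₂ ≈ (-0.386, -0.900, 0.202); φ = arcsin(p_z) ≈ 11.66°, λ = atan2(p_y, p_x) ≈ -113.20°.

≈ (12°N, 113°W)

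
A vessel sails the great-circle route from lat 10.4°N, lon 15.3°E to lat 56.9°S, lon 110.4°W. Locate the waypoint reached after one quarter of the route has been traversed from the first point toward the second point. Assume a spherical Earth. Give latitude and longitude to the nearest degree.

≈ lat 15°S, lon 1°E

Write both endpoints as unit vectors p₁, p₂ with components (cos φ cos λ, cos φ sin λ, sin φ).
The central angle between the endpoints is δ = arccos(p₁·p₂) ≈ 2.054 rad (117.7°).
Interpolate at f = 1/4 with slerp weights a = sin((1−f)δ)/sin δ ≈ 1.129, b = sin(fδ)/sin δ ≈ 0.555.
p = a·p₁ + b·p₂ ≈ (0.965, 0.009, -0.261); φ = arcsin(p_z) ≈ -15.13°, λ = atan2(p_y, p_x) ≈ 0.53°.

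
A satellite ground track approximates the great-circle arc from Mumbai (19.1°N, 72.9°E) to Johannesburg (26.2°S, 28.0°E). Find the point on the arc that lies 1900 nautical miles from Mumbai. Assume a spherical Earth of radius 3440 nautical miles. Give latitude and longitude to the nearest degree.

≈ 4°S, 51°E

Write both endpoints as unit vectors p₁, p₂ with components (cos φ cos λ, cos φ sin λ, sin φ).
The central angle between the endpoints is δ = arccos(p₁·p₂) ≈ 1.097 rad (62.9°). The total great-circle distance is δ·R ≈ 1.097 × 3440 ≈ 3774 nmi, so the target fraction is f = 1900/3774 ≈ 0.503.
Interpolate at f ≈ 0.503 with slerp weights a = sin((1−f)δ)/sin δ ≈ 0.582, b = sin(fδ)/sin δ ≈ 0.590.
p = a·p₁ + b·p₂ ≈ (0.629, 0.774, -0.070); φ = arcsin(p_z) ≈ -4.00°, λ = atan2(p_y, p_x) ≈ 50.92°.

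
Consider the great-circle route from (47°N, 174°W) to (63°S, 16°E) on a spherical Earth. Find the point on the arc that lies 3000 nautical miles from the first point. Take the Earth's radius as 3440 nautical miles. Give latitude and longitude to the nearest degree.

Convert each endpoint to a unit vector on the sphere (x = cos φ cos λ, y = cos φ sin λ, z = sin φ).
The central angle between the endpoints is δ = arccos(p₁·p₂) ≈ 2.846 rad (163.0°). The total great-circle distance is δ·R ≈ 2.846 × 3440 ≈ 9789 nmi, so the target fraction is f = 3000/9789 ≈ 0.306.
Interpolate at f ≈ 0.306 with slerp weights a = sin((1−f)δ)/sin δ ≈ 3.155, b = sin(fδ)/sin δ ≈ 2.626.
p = a·p₁ + b·p₂ ≈ (-0.994, 0.104, -0.032); φ = arcsin(p_z) ≈ -1.85°, λ = atan2(p_y, p_x) ≈ 174.04°.

≈ (2°S, 174°E)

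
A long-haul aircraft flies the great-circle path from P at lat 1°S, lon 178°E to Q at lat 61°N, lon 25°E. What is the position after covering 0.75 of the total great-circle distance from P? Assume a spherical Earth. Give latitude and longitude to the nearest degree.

Convert each endpoint to a unit vector on the sphere (x = cos φ cos λ, y = cos φ sin λ, z = sin φ).
The central angle between the endpoints is δ = arccos(p₁·p₂) ≈ 2.034 rad (116.6°).
Interpolate at f = 0.75 with slerp weights a = sin((1−f)δ)/sin δ ≈ 0.544, b = sin(fδ)/sin δ ≈ 1.117.
p = a·p₁ + b·p₂ ≈ (-0.053, 0.248, 0.967); φ = arcsin(p_z) ≈ 75.32°, λ = atan2(p_y, p_x) ≈ 102.13°.

≈ lat 75°N, lon 102°E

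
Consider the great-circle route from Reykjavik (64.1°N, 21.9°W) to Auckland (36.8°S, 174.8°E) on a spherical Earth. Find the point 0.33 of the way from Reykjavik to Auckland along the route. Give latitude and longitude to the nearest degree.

The haversine formula gives a central angle δ ≈ 2.634 rad (150.9°) between the endpoints.
Interpolate at f = 0.33 with slerp weights a = sin((1−f)δ)/sin δ ≈ 2.018, b = sin(fδ)/sin δ ≈ 1.571.
p = a·p₁ + b·p₂ ≈ (-0.435, -0.215, 0.875); φ = arcsin(p_z) ≈ 60.99°, λ = atan2(p_y, p_x) ≈ -153.71°.

≈ 61°N, 154°W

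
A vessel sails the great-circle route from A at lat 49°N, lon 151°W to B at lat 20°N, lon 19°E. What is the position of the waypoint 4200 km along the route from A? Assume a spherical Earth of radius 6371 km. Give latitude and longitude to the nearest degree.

Write both endpoints as unit vectors p₁, p₂ with components (cos φ cos λ, cos φ sin λ, sin φ).
The central angle between the endpoints is δ = arccos(p₁·p₂) ≈ 1.927 rad (110.4°). The total great-circle distance is δ·R ≈ 1.927 × 6371 ≈ 12279 km, so the target fraction is f = 4200/12279 ≈ 0.342.
Interpolate at f ≈ 0.342 with slerp weights a = sin((1−f)δ)/sin δ ≈ 1.019, b = sin(fδ)/sin δ ≈ 0.654.
p = a·p₁ + b·p₂ ≈ (-0.004, -0.124, 0.992); φ = arcsin(p_z) ≈ 82.87°, λ = atan2(p_y, p_x) ≈ -91.72°.

≈ lat 83°N, lon 92°W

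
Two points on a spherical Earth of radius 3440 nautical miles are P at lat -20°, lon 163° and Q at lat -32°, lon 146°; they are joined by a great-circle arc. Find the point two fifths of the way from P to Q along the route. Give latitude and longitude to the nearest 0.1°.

Write both endpoints as unit vectors p₁, p₂ with components (cos φ cos λ, cos φ sin λ, sin φ).
The central angle between the endpoints is δ = arccos(p₁·p₂) ≈ 0.338 rad (19.4°).
Interpolate at f = 2/5 with slerp weights a = sin((1−f)δ)/sin δ ≈ 0.607, b = sin(fδ)/sin δ ≈ 0.406.
p = a·p₁ + b·p₂ ≈ (-0.832, 0.360, -0.423); φ = arcsin(p_z) ≈ -25.03°, λ = atan2(p_y, p_x) ≈ 156.61°.

≈ lat -25.0°, lon 156.6°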